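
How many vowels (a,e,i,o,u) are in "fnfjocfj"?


Input: fnfjocfj
Checking each character:
  'f' at position 0: consonant
  'n' at position 1: consonant
  'f' at position 2: consonant
  'j' at position 3: consonant
  'o' at position 4: vowel (running total: 1)
  'c' at position 5: consonant
  'f' at position 6: consonant
  'j' at position 7: consonant
Total vowels: 1

1


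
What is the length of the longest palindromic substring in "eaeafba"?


Input: "eaeafba"
Checking substrings for palindromes:
  [0:3] "eae" (len 3) => palindrome
  [1:4] "aea" (len 3) => palindrome
Longest palindromic substring: "eae" with length 3

3


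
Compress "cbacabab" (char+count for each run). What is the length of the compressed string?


Input: cbacabab
Runs:
  'c' x 1 => "c1"
  'b' x 1 => "b1"
  'a' x 1 => "a1"
  'c' x 1 => "c1"
  'a' x 1 => "a1"
  'b' x 1 => "b1"
  'a' x 1 => "a1"
  'b' x 1 => "b1"
Compressed: "c1b1a1c1a1b1a1b1"
Compressed length: 16

16


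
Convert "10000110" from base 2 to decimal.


Input: "10000110" in base 2
Positional expansion:
  Digit '1' (value 1) x 2^7 = 128
  Digit '0' (value 0) x 2^6 = 0
  Digit '0' (value 0) x 2^5 = 0
  Digit '0' (value 0) x 2^4 = 0
  Digit '0' (value 0) x 2^3 = 0
  Digit '1' (value 1) x 2^2 = 4
  Digit '1' (value 1) x 2^1 = 2
  Digit '0' (value 0) x 2^0 = 0
Sum = 134

134


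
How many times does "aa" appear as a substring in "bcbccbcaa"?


Searching for "aa" in "bcbccbcaa"
Scanning each position:
  Position 0: "bc" => no
  Position 1: "cb" => no
  Position 2: "bc" => no
  Position 3: "cc" => no
  Position 4: "cb" => no
  Position 5: "bc" => no
  Position 6: "ca" => no
  Position 7: "aa" => MATCH
Total occurrences: 1

1


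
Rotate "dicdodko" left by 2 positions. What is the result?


Input: "dicdodko", rotate left by 2
First 2 characters: "di"
Remaining characters: "cdodko"
Concatenate remaining + first: "cdodko" + "di" = "cdodkodi"

cdodkodi


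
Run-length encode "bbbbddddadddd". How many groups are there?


Input: bbbbddddadddd
Scanning for consecutive runs:
  Group 1: 'b' x 4 (positions 0-3)
  Group 2: 'd' x 4 (positions 4-7)
  Group 3: 'a' x 1 (positions 8-8)
  Group 4: 'd' x 4 (positions 9-12)
Total groups: 4

4


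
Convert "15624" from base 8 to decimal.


Input: "15624" in base 8
Positional expansion:
  Digit '1' (value 1) x 8^4 = 4096
  Digit '5' (value 5) x 8^3 = 2560
  Digit '6' (value 6) x 8^2 = 384
  Digit '2' (value 2) x 8^1 = 16
  Digit '4' (value 4) x 8^0 = 4
Sum = 7060

7060


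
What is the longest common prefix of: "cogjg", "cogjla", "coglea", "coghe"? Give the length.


Words: cogjg, cogjla, coglea, coghe
  Position 0: all 'c' => match
  Position 1: all 'o' => match
  Position 2: all 'g' => match
  Position 3: ('j', 'j', 'l', 'h') => mismatch, stop
LCP = "cog" (length 3)

3


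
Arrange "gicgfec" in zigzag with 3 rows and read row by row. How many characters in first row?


Zigzag "gicgfec" into 3 rows:
Placing characters:
  'g' => row 0
  'i' => row 1
  'c' => row 2
  'g' => row 1
  'f' => row 0
  'e' => row 1
  'c' => row 2
Rows:
  Row 0: "gf"
  Row 1: "ige"
  Row 2: "cc"
First row length: 2

2


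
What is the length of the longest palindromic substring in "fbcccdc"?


Input: "fbcccdc"
Checking substrings for palindromes:
  [2:5] "ccc" (len 3) => palindrome
  [4:7] "cdc" (len 3) => palindrome
  [2:4] "cc" (len 2) => palindrome
  [3:5] "cc" (len 2) => palindrome
Longest palindromic substring: "ccc" with length 3

3


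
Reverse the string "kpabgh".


Input: kpabgh
Reading characters right to left:
  Position 5: 'h'
  Position 4: 'g'
  Position 3: 'b'
  Position 2: 'a'
  Position 1: 'p'
  Position 0: 'k'
Reversed: hgbapk

hgbapk


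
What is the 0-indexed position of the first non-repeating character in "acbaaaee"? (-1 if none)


Input: acbaaaee
Character frequencies:
  'a': 4
  'b': 1
  'c': 1
  'e': 2
Scanning left to right for freq == 1:
  Position 0 ('a'): freq=4, skip
  Position 1 ('c'): unique! => answer = 1

1


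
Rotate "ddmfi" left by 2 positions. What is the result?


Input: "ddmfi", rotate left by 2
First 2 characters: "dd"
Remaining characters: "mfi"
Concatenate remaining + first: "mfi" + "dd" = "mfidd"

mfidd


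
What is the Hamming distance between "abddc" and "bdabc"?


Comparing "abddc" and "bdabc" position by position:
  Position 0: 'a' vs 'b' => differ
  Position 1: 'b' vs 'd' => differ
  Position 2: 'd' vs 'a' => differ
  Position 3: 'd' vs 'b' => differ
  Position 4: 'c' vs 'c' => same
Total differences (Hamming distance): 4

4


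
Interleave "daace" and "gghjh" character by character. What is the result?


Interleaving "daace" and "gghjh":
  Position 0: 'd' from first, 'g' from second => "dg"
  Position 1: 'a' from first, 'g' from second => "ag"
  Position 2: 'a' from first, 'h' from second => "ah"
  Position 3: 'c' from first, 'j' from second => "cj"
  Position 4: 'e' from first, 'h' from second => "eh"
Result: dgagahcjeh

dgagahcjeh


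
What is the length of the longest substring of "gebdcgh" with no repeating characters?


Input: "gebdcgh"
Sliding window (track last position of each char):
  Position 0 ('g'): window [0,0] length 1 -- new best
  Position 1 ('e'): window [0,1] length 2 -- new best
  Position 2 ('b'): window [0,2] length 3 -- new best
  Position 3 ('d'): window [0,3] length 4 -- new best
  Position 4 ('c'): window [0,4] length 5 -- new best
  Position 5 ('g'): repeat (last at 0), move window start to 1
  Position 5 ('g'): window [1,5] length 5
  Position 6 ('h'): window [1,6] length 6 -- new best
Longest substring with no repeats: "ebdcgh" with length 6

6


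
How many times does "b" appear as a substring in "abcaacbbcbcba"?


Searching for "b" in "abcaacbbcbcba"
Scanning each position:
  Position 0: "a" => no
  Position 1: "b" => MATCH
  Position 2: "c" => no
  Position 3: "a" => no
  Position 4: "a" => no
  Position 5: "c" => no
  Position 6: "b" => MATCH
  Position 7: "b" => MATCH
  Position 8: "c" => no
  Position 9: "b" => MATCH
  Position 10: "c" => no
  Position 11: "b" => MATCH
  Position 12: "a" => no
Total occurrences: 5

5


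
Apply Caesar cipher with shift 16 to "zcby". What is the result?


Caesar cipher: shift "zcby" by 16
  'z' (pos 25) + 16 = pos 15 = 'p'
  'c' (pos 2) + 16 = pos 18 = 's'
  'b' (pos 1) + 16 = pos 17 = 'r'
  'y' (pos 24) + 16 = pos 14 = 'o'
Result: psro

psro


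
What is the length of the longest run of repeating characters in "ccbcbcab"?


Input: "ccbcbcab"
Scanning for longest run:
  Position 1 ('c'): continues run of 'c', length=2
  Position 2 ('b'): new char, reset run to 1
  Position 3 ('c'): new char, reset run to 1
  Position 4 ('b'): new char, reset run to 1
  Position 5 ('c'): new char, reset run to 1
  Position 6 ('a'): new char, reset run to 1
  Position 7 ('b'): new char, reset run to 1
Longest run: 'c' with length 2

2


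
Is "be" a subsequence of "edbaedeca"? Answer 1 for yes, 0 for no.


Check if "be" is a subsequence of "edbaedeca"
Greedy scan:
  Position 0 ('e'): no match needed
  Position 1 ('d'): no match needed
  Position 2 ('b'): matches sub[0] = 'b'
  Position 3 ('a'): no match needed
  Position 4 ('e'): matches sub[1] = 'e'
  Position 5 ('d'): no match needed
  Position 6 ('e'): no match needed
  Position 7 ('c'): no match needed
  Position 8 ('a'): no match needed
All 2 characters matched => is a subsequence

1


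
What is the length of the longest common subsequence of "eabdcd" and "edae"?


LCS of "eabdcd" and "edae"
DP table:
           e    d    a    e
      0    0    0    0    0
  e   0    1    1    1    1
  a   0    1    1    2    2
  b   0    1    1    2    2
  d   0    1    2    2    2
  c   0    1    2    2    2
  d   0    1    2    2    2
LCS length = dp[6][4] = 2

2


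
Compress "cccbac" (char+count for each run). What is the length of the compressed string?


Input: cccbac
Runs:
  'c' x 3 => "c3"
  'b' x 1 => "b1"
  'a' x 1 => "a1"
  'c' x 1 => "c1"
Compressed: "c3b1a1c1"
Compressed length: 8

8


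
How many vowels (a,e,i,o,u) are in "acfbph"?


Input: acfbph
Checking each character:
  'a' at position 0: vowel (running total: 1)
  'c' at position 1: consonant
  'f' at position 2: consonant
  'b' at position 3: consonant
  'p' at position 4: consonant
  'h' at position 5: consonant
Total vowels: 1

1


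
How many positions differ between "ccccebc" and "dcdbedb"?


Comparing "ccccebc" and "dcdbedb" position by position:
  Position 0: 'c' vs 'd' => DIFFER
  Position 1: 'c' vs 'c' => same
  Position 2: 'c' vs 'd' => DIFFER
  Position 3: 'c' vs 'b' => DIFFER
  Position 4: 'e' vs 'e' => same
  Position 5: 'b' vs 'd' => DIFFER
  Position 6: 'c' vs 'b' => DIFFER
Positions that differ: 5

5


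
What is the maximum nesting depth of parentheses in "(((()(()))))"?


Input: "(((()(()))))"
Tracking depth:
  Position 0 '(': depth becomes 1
  Position 1 '(': depth becomes 2
  Position 2 '(': depth becomes 3
  Position 3 '(': depth becomes 4
  Position 4 ')': depth becomes 3
  Position 5 '(': depth becomes 4
  Position 6 '(': depth becomes 5
  Position 7 ')': depth becomes 4
  Position 8 ')': depth becomes 3
  Position 9 ')': depth becomes 2
  Position 10 ')': depth becomes 1
  Position 11 ')': depth becomes 0
Maximum depth reached: 5

5


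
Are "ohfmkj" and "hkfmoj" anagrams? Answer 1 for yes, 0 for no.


Strings: "ohfmkj", "hkfmoj"
Sorted first:  fhjkmo
Sorted second: fhjkmo
Sorted forms match => anagrams

1


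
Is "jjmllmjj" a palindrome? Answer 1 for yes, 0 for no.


Input: jjmllmjj
Reversed: jjmllmjj
  Compare pos 0 ('j') with pos 7 ('j'): match
  Compare pos 1 ('j') with pos 6 ('j'): match
  Compare pos 2 ('m') with pos 5 ('m'): match
  Compare pos 3 ('l') with pos 4 ('l'): match
Result: palindrome

1


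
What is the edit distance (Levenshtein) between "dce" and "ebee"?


Computing edit distance: "dce" -> "ebee"
DP table:
           e    b    e    e
      0    1    2    3    4
  d   1    1    2    3    4
  c   2    2    2    3    4
  e   3    2    3    2    3
Edit distance = dp[3][4] = 3

3


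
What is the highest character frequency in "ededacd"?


Input: ededacd
Character counts:
  'a': 1
  'c': 1
  'd': 3
  'e': 2
Maximum frequency: 3

3


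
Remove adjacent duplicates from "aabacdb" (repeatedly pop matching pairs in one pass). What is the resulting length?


Input: aabacdb
Stack-based adjacent duplicate removal:
  Read 'a': push. Stack: a
  Read 'a': matches stack top 'a' => pop. Stack: (empty)
  Read 'b': push. Stack: b
  Read 'a': push. Stack: ba
  Read 'c': push. Stack: bac
  Read 'd': push. Stack: bacd
  Read 'b': push. Stack: bacdb
Final stack: "bacdb" (length 5)

5


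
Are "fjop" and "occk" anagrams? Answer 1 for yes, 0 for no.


Strings: "fjop", "occk"
Sorted first:  fjop
Sorted second: ccko
Differ at position 0: 'f' vs 'c' => not anagrams

0


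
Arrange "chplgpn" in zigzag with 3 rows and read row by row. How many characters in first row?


Zigzag "chplgpn" into 3 rows:
Placing characters:
  'c' => row 0
  'h' => row 1
  'p' => row 2
  'l' => row 1
  'g' => row 0
  'p' => row 1
  'n' => row 2
Rows:
  Row 0: "cg"
  Row 1: "hlp"
  Row 2: "pn"
First row length: 2

2


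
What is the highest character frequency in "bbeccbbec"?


Input: bbeccbbec
Character counts:
  'b': 4
  'c': 3
  'e': 2
Maximum frequency: 4

4


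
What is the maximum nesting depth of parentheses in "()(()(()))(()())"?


Input: "()(()(()))(()())"
Tracking depth:
  Position 0 '(': depth becomes 1
  Position 1 ')': depth becomes 0
  Position 2 '(': depth becomes 1
  Position 3 '(': depth becomes 2
  Position 4 ')': depth becomes 1
  Position 5 '(': depth becomes 2
  Position 6 '(': depth becomes 3
  Position 7 ')': depth becomes 2
  Position 8 ')': depth becomes 1
  Position 9 ')': depth becomes 0
  Position 10 '(': depth becomes 1
  Position 11 '(': depth becomes 2
  Position 12 ')': depth becomes 1
  Position 13 '(': depth becomes 2
  Position 14 ')': depth becomes 1
  Position 15 ')': depth becomes 0
Maximum depth reached: 3

3


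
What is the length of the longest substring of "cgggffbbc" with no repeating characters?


Input: "cgggffbbc"
Sliding window (track last position of each char):
  Position 0 ('c'): window [0,0] length 1 -- new best
  Position 1 ('g'): window [0,1] length 2 -- new best
  Position 2 ('g'): repeat (last at 1), move window start to 2
  Position 2 ('g'): window [2,2] length 1
  Position 3 ('g'): repeat (last at 2), move window start to 3
  Position 3 ('g'): window [3,3] length 1
  Position 4 ('f'): window [3,4] length 2
  Position 5 ('f'): repeat (last at 4), move window start to 5
  Position 5 ('f'): window [5,5] length 1
  Position 6 ('b'): window [5,6] length 2
  Position 7 ('b'): repeat (last at 6), move window start to 7
  Position 7 ('b'): window [7,7] length 1
  Position 8 ('c'): window [7,8] length 2
Longest substring with no repeats: "cg" with length 2

2


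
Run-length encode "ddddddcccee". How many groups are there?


Input: ddddddcccee
Scanning for consecutive runs:
  Group 1: 'd' x 6 (positions 0-5)
  Group 2: 'c' x 3 (positions 6-8)
  Group 3: 'e' x 2 (positions 9-10)
Total groups: 3

3


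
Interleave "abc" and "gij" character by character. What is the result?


Interleaving "abc" and "gij":
  Position 0: 'a' from first, 'g' from second => "ag"
  Position 1: 'b' from first, 'i' from second => "bi"
  Position 2: 'c' from first, 'j' from second => "cj"
Result: agbicj

agbicj


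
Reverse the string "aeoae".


Input: aeoae
Reading characters right to left:
  Position 4: 'e'
  Position 3: 'a'
  Position 2: 'o'
  Position 1: 'e'
  Position 0: 'a'
Reversed: eaoea

eaoea


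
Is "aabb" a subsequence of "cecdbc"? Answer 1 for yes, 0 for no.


Check if "aabb" is a subsequence of "cecdbc"
Greedy scan:
  Position 0 ('c'): no match needed
  Position 1 ('e'): no match needed
  Position 2 ('c'): no match needed
  Position 3 ('d'): no match needed
  Position 4 ('b'): no match needed
  Position 5 ('c'): no match needed
Only matched 0/4 characters => not a subsequence

0


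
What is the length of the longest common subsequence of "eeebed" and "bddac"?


LCS of "eeebed" and "bddac"
DP table:
           b    d    d    a    c
      0    0    0    0    0    0
  e   0    0    0    0    0    0
  e   0    0    0    0    0    0
  e   0    0    0    0    0    0
  b   0    1    1    1    1    1
  e   0    1    1    1    1    1
  d   0    1    2    2    2    2
LCS length = dp[6][5] = 2

2


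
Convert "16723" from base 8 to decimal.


Input: "16723" in base 8
Positional expansion:
  Digit '1' (value 1) x 8^4 = 4096
  Digit '6' (value 6) x 8^3 = 3072
  Digit '7' (value 7) x 8^2 = 448
  Digit '2' (value 2) x 8^1 = 16
  Digit '3' (value 3) x 8^0 = 3
Sum = 7635

7635


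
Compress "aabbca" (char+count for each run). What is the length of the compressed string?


Input: aabbca
Runs:
  'a' x 2 => "a2"
  'b' x 2 => "b2"
  'c' x 1 => "c1"
  'a' x 1 => "a1"
Compressed: "a2b2c1a1"
Compressed length: 8

8


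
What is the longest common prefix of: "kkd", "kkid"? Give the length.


Words: kkd, kkid
  Position 0: all 'k' => match
  Position 1: all 'k' => match
  Position 2: ('d', 'i') => mismatch, stop
LCP = "kk" (length 2)

2


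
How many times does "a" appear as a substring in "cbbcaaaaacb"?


Searching for "a" in "cbbcaaaaacb"
Scanning each position:
  Position 0: "c" => no
  Position 1: "b" => no
  Position 2: "b" => no
  Position 3: "c" => no
  Position 4: "a" => MATCH
  Position 5: "a" => MATCH
  Position 6: "a" => MATCH
  Position 7: "a" => MATCH
  Position 8: "a" => MATCH
  Position 9: "c" => no
  Position 10: "b" => no
Total occurrences: 5

5


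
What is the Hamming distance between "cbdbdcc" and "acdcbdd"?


Comparing "cbdbdcc" and "acdcbdd" position by position:
  Position 0: 'c' vs 'a' => differ
  Position 1: 'b' vs 'c' => differ
  Position 2: 'd' vs 'd' => same
  Position 3: 'b' vs 'c' => differ
  Position 4: 'd' vs 'b' => differ
  Position 5: 'c' vs 'd' => differ
  Position 6: 'c' vs 'd' => differ
Total differences (Hamming distance): 6

6


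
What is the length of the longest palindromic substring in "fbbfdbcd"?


Input: "fbbfdbcd"
Checking substrings for palindromes:
  [0:4] "fbbf" (len 4) => palindrome
  [1:3] "bb" (len 2) => palindrome
Longest palindromic substring: "fbbf" with length 4

4


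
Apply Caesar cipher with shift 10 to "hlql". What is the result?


Caesar cipher: shift "hlql" by 10
  'h' (pos 7) + 10 = pos 17 = 'r'
  'l' (pos 11) + 10 = pos 21 = 'v'
  'q' (pos 16) + 10 = pos 0 = 'a'
  'l' (pos 11) + 10 = pos 21 = 'v'
Result: rvav

rvav


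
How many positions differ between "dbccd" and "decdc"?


Comparing "dbccd" and "decdc" position by position:
  Position 0: 'd' vs 'd' => same
  Position 1: 'b' vs 'e' => DIFFER
  Position 2: 'c' vs 'c' => same
  Position 3: 'c' vs 'd' => DIFFER
  Position 4: 'd' vs 'c' => DIFFER
Positions that differ: 3

3


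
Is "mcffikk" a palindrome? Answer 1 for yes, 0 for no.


Input: mcffikk
Reversed: kkiffcm
  Compare pos 0 ('m') with pos 6 ('k'): MISMATCH
  Compare pos 1 ('c') with pos 5 ('k'): MISMATCH
  Compare pos 2 ('f') with pos 4 ('i'): MISMATCH
Result: not a palindrome

0


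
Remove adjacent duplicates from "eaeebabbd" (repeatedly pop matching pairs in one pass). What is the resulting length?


Input: eaeebabbd
Stack-based adjacent duplicate removal:
  Read 'e': push. Stack: e
  Read 'a': push. Stack: ea
  Read 'e': push. Stack: eae
  Read 'e': matches stack top 'e' => pop. Stack: ea
  Read 'b': push. Stack: eab
  Read 'a': push. Stack: eaba
  Read 'b': push. Stack: eabab
  Read 'b': matches stack top 'b' => pop. Stack: eaba
  Read 'd': push. Stack: eabad
Final stack: "eabad" (length 5)

5


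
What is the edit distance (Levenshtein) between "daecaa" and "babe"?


Computing edit distance: "daecaa" -> "babe"
DP table:
           b    a    b    e
      0    1    2    3    4
  d   1    1    2    3    4
  a   2    2    1    2    3
  e   3    3    2    2    2
  c   4    4    3    3    3
  a   5    5    4    4    4
  a   6    6    5    5    5
Edit distance = dp[6][4] = 5

5


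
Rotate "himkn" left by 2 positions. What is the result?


Input: "himkn", rotate left by 2
First 2 characters: "hi"
Remaining characters: "mkn"
Concatenate remaining + first: "mkn" + "hi" = "mknhi"

mknhi


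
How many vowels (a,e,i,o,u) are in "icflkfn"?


Input: icflkfn
Checking each character:
  'i' at position 0: vowel (running total: 1)
  'c' at position 1: consonant
  'f' at position 2: consonant
  'l' at position 3: consonant
  'k' at position 4: consonant
  'f' at position 5: consonant
  'n' at position 6: consonant
Total vowels: 1

1


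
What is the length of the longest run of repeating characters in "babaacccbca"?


Input: "babaacccbca"
Scanning for longest run:
  Position 1 ('a'): new char, reset run to 1
  Position 2 ('b'): new char, reset run to 1
  Position 3 ('a'): new char, reset run to 1
  Position 4 ('a'): continues run of 'a', length=2
  Position 5 ('c'): new char, reset run to 1
  Position 6 ('c'): continues run of 'c', length=2
  Position 7 ('c'): continues run of 'c', length=3
  Position 8 ('b'): new char, reset run to 1
  Position 9 ('c'): new char, reset run to 1
  Position 10 ('a'): new char, reset run to 1
Longest run: 'c' with length 3

3


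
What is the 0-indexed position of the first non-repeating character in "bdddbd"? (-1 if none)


Input: bdddbd
Character frequencies:
  'b': 2
  'd': 4
Scanning left to right for freq == 1:
  Position 0 ('b'): freq=2, skip
  Position 1 ('d'): freq=4, skip
  Position 2 ('d'): freq=4, skip
  Position 3 ('d'): freq=4, skip
  Position 4 ('b'): freq=2, skip
  Position 5 ('d'): freq=4, skip
  No unique character found => answer = -1

-1


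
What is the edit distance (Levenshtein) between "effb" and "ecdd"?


Computing edit distance: "effb" -> "ecdd"
DP table:
           e    c    d    d
      0    1    2    3    4
  e   1    0    1    2    3
  f   2    1    1    2    3
  f   3    2    2    2    3
  b   4    3    3    3    3
Edit distance = dp[4][4] = 3

3


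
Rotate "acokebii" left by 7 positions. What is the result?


Input: "acokebii", rotate left by 7
First 7 characters: "acokebi"
Remaining characters: "i"
Concatenate remaining + first: "i" + "acokebi" = "iacokebi"

iacokebi


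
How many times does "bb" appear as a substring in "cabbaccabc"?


Searching for "bb" in "cabbaccabc"
Scanning each position:
  Position 0: "ca" => no
  Position 1: "ab" => no
  Position 2: "bb" => MATCH
  Position 3: "ba" => no
  Position 4: "ac" => no
  Position 5: "cc" => no
  Position 6: "ca" => no
  Position 7: "ab" => no
  Position 8: "bc" => no
Total occurrences: 1

1


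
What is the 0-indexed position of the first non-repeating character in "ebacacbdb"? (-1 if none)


Input: ebacacbdb
Character frequencies:
  'a': 2
  'b': 3
  'c': 2
  'd': 1
  'e': 1
Scanning left to right for freq == 1:
  Position 0 ('e'): unique! => answer = 0

0


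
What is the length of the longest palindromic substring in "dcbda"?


Input: "dcbda"
Checking substrings for palindromes:
  No multi-char palindromic substrings found
Longest palindromic substring: "d" with length 1

1


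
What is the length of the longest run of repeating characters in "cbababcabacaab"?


Input: "cbababcabacaab"
Scanning for longest run:
  Position 1 ('b'): new char, reset run to 1
  Position 2 ('a'): new char, reset run to 1
  Position 3 ('b'): new char, reset run to 1
  Position 4 ('a'): new char, reset run to 1
  Position 5 ('b'): new char, reset run to 1
  Position 6 ('c'): new char, reset run to 1
  Position 7 ('a'): new char, reset run to 1
  Position 8 ('b'): new char, reset run to 1
  Position 9 ('a'): new char, reset run to 1
  Position 10 ('c'): new char, reset run to 1
  Position 11 ('a'): new char, reset run to 1
  Position 12 ('a'): continues run of 'a', length=2
  Position 13 ('b'): new char, reset run to 1
Longest run: 'a' with length 2

2


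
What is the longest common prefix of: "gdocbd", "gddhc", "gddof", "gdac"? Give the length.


Words: gdocbd, gddhc, gddof, gdac
  Position 0: all 'g' => match
  Position 1: all 'd' => match
  Position 2: ('o', 'd', 'd', 'a') => mismatch, stop
LCP = "gd" (length 2)

2


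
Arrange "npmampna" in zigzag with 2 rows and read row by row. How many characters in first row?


Zigzag "npmampna" into 2 rows:
Placing characters:
  'n' => row 0
  'p' => row 1
  'm' => row 0
  'a' => row 1
  'm' => row 0
  'p' => row 1
  'n' => row 0
  'a' => row 1
Rows:
  Row 0: "nmmn"
  Row 1: "papa"
First row length: 4

4


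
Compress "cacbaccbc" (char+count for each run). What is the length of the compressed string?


Input: cacbaccbc
Runs:
  'c' x 1 => "c1"
  'a' x 1 => "a1"
  'c' x 1 => "c1"
  'b' x 1 => "b1"
  'a' x 1 => "a1"
  'c' x 2 => "c2"
  'b' x 1 => "b1"
  'c' x 1 => "c1"
Compressed: "c1a1c1b1a1c2b1c1"
Compressed length: 16

16


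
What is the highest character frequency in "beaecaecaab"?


Input: beaecaecaab
Character counts:
  'a': 4
  'b': 2
  'c': 2
  'e': 3
Maximum frequency: 4

4


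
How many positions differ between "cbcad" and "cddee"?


Comparing "cbcad" and "cddee" position by position:
  Position 0: 'c' vs 'c' => same
  Position 1: 'b' vs 'd' => DIFFER
  Position 2: 'c' vs 'd' => DIFFER
  Position 3: 'a' vs 'e' => DIFFER
  Position 4: 'd' vs 'e' => DIFFER
Positions that differ: 4

4


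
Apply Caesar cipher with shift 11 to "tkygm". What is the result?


Caesar cipher: shift "tkygm" by 11
  't' (pos 19) + 11 = pos 4 = 'e'
  'k' (pos 10) + 11 = pos 21 = 'v'
  'y' (pos 24) + 11 = pos 9 = 'j'
  'g' (pos 6) + 11 = pos 17 = 'r'
  'm' (pos 12) + 11 = pos 23 = 'x'
Result: evjrx

evjrx


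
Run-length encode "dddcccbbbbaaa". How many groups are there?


Input: dddcccbbbbaaa
Scanning for consecutive runs:
  Group 1: 'd' x 3 (positions 0-2)
  Group 2: 'c' x 3 (positions 3-5)
  Group 3: 'b' x 4 (positions 6-9)
  Group 4: 'a' x 3 (positions 10-12)
Total groups: 4

4


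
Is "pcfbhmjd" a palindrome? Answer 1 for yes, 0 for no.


Input: pcfbhmjd
Reversed: djmhbfcp
  Compare pos 0 ('p') with pos 7 ('d'): MISMATCH
  Compare pos 1 ('c') with pos 6 ('j'): MISMATCH
  Compare pos 2 ('f') with pos 5 ('m'): MISMATCH
  Compare pos 3 ('b') with pos 4 ('h'): MISMATCH
Result: not a palindrome

0


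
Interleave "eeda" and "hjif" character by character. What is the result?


Interleaving "eeda" and "hjif":
  Position 0: 'e' from first, 'h' from second => "eh"
  Position 1: 'e' from first, 'j' from second => "ej"
  Position 2: 'd' from first, 'i' from second => "di"
  Position 3: 'a' from first, 'f' from second => "af"
Result: ehejdiaf

ehejdiaf


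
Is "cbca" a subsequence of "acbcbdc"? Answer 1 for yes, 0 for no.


Check if "cbca" is a subsequence of "acbcbdc"
Greedy scan:
  Position 0 ('a'): no match needed
  Position 1 ('c'): matches sub[0] = 'c'
  Position 2 ('b'): matches sub[1] = 'b'
  Position 3 ('c'): matches sub[2] = 'c'
  Position 4 ('b'): no match needed
  Position 5 ('d'): no match needed
  Position 6 ('c'): no match needed
Only matched 3/4 characters => not a subsequence

0


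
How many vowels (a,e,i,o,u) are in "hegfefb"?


Input: hegfefb
Checking each character:
  'h' at position 0: consonant
  'e' at position 1: vowel (running total: 1)
  'g' at position 2: consonant
  'f' at position 3: consonant
  'e' at position 4: vowel (running total: 2)
  'f' at position 5: consonant
  'b' at position 6: consonant
Total vowels: 2

2


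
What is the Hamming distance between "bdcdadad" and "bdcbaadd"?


Comparing "bdcdadad" and "bdcbaadd" position by position:
  Position 0: 'b' vs 'b' => same
  Position 1: 'd' vs 'd' => same
  Position 2: 'c' vs 'c' => same
  Position 3: 'd' vs 'b' => differ
  Position 4: 'a' vs 'a' => same
  Position 5: 'd' vs 'a' => differ
  Position 6: 'a' vs 'd' => differ
  Position 7: 'd' vs 'd' => same
Total differences (Hamming distance): 3

3


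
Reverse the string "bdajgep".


Input: bdajgep
Reading characters right to left:
  Position 6: 'p'
  Position 5: 'e'
  Position 4: 'g'
  Position 3: 'j'
  Position 2: 'a'
  Position 1: 'd'
  Position 0: 'b'
Reversed: pegjadb

pegjadb


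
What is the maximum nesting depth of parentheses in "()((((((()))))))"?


Input: "()((((((()))))))"
Tracking depth:
  Position 0 '(': depth becomes 1
  Position 1 ')': depth becomes 0
  Position 2 '(': depth becomes 1
  Position 3 '(': depth becomes 2
  Position 4 '(': depth becomes 3
  Position 5 '(': depth becomes 4
  Position 6 '(': depth becomes 5
  Position 7 '(': depth becomes 6
  Position 8 '(': depth becomes 7
  Position 9 ')': depth becomes 6
  Position 10 ')': depth becomes 5
  Position 11 ')': depth becomes 4
  Position 12 ')': depth becomes 3
  Position 13 ')': depth becomes 2
  Position 14 ')': depth becomes 1
  Position 15 ')': depth becomes 0
Maximum depth reached: 7

7


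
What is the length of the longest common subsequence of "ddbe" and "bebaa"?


LCS of "ddbe" and "bebaa"
DP table:
           b    e    b    a    a
      0    0    0    0    0    0
  d   0    0    0    0    0    0
  d   0    0    0    0    0    0
  b   0    1    1    1    1    1
  e   0    1    2    2    2    2
LCS length = dp[4][5] = 2

2


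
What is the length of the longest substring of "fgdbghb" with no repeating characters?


Input: "fgdbghb"
Sliding window (track last position of each char):
  Position 0 ('f'): window [0,0] length 1 -- new best
  Position 1 ('g'): window [0,1] length 2 -- new best
  Position 2 ('d'): window [0,2] length 3 -- new best
  Position 3 ('b'): window [0,3] length 4 -- new best
  Position 4 ('g'): repeat (last at 1), move window start to 2
  Position 4 ('g'): window [2,4] length 3
  Position 5 ('h'): window [2,5] length 4
  Position 6 ('b'): repeat (last at 3), move window start to 4
  Position 6 ('b'): window [4,6] length 3
Longest substring with no repeats: "fgdb" with length 4

4


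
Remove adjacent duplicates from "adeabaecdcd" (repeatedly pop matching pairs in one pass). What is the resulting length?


Input: adeabaecdcd
Stack-based adjacent duplicate removal:
  Read 'a': push. Stack: a
  Read 'd': push. Stack: ad
  Read 'e': push. Stack: ade
  Read 'a': push. Stack: adea
  Read 'b': push. Stack: adeab
  Read 'a': push. Stack: adeaba
  Read 'e': push. Stack: adeabae
  Read 'c': push. Stack: adeabaec
  Read 'd': push. Stack: adeabaecd
  Read 'c': push. Stack: adeabaecdc
  Read 'd': push. Stack: adeabaecdcd
Final stack: "adeabaecdcd" (length 11)

11


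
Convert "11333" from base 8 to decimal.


Input: "11333" in base 8
Positional expansion:
  Digit '1' (value 1) x 8^4 = 4096
  Digit '1' (value 1) x 8^3 = 512
  Digit '3' (value 3) x 8^2 = 192
  Digit '3' (value 3) x 8^1 = 24
  Digit '3' (value 3) x 8^0 = 3
Sum = 4827

4827


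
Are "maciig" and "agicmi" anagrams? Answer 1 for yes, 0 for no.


Strings: "maciig", "agicmi"
Sorted first:  acgiim
Sorted second: acgiim
Sorted forms match => anagrams

1


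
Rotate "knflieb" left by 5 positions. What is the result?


Input: "knflieb", rotate left by 5
First 5 characters: "knfli"
Remaining characters: "eb"
Concatenate remaining + first: "eb" + "knfli" = "ebknfli"

ebknfli


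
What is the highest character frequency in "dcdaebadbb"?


Input: dcdaebadbb
Character counts:
  'a': 2
  'b': 3
  'c': 1
  'd': 3
  'e': 1
Maximum frequency: 3

3


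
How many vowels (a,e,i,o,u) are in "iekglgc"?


Input: iekglgc
Checking each character:
  'i' at position 0: vowel (running total: 1)
  'e' at position 1: vowel (running total: 2)
  'k' at position 2: consonant
  'g' at position 3: consonant
  'l' at position 4: consonant
  'g' at position 5: consonant
  'c' at position 6: consonant
Total vowels: 2

2


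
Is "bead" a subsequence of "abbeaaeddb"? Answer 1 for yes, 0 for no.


Check if "bead" is a subsequence of "abbeaaeddb"
Greedy scan:
  Position 0 ('a'): no match needed
  Position 1 ('b'): matches sub[0] = 'b'
  Position 2 ('b'): no match needed
  Position 3 ('e'): matches sub[1] = 'e'
  Position 4 ('a'): matches sub[2] = 'a'
  Position 5 ('a'): no match needed
  Position 6 ('e'): no match needed
  Position 7 ('d'): matches sub[3] = 'd'
  Position 8 ('d'): no match needed
  Position 9 ('b'): no match needed
All 4 characters matched => is a subsequence

1


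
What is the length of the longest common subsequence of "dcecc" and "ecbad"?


LCS of "dcecc" and "ecbad"
DP table:
           e    c    b    a    d
      0    0    0    0    0    0
  d   0    0    0    0    0    1
  c   0    0    1    1    1    1
  e   0    1    1    1    1    1
  c   0    1    2    2    2    2
  c   0    1    2    2    2    2
LCS length = dp[5][5] = 2

2


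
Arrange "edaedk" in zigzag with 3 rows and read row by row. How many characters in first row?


Zigzag "edaedk" into 3 rows:
Placing characters:
  'e' => row 0
  'd' => row 1
  'a' => row 2
  'e' => row 1
  'd' => row 0
  'k' => row 1
Rows:
  Row 0: "ed"
  Row 1: "dek"
  Row 2: "a"
First row length: 2

2


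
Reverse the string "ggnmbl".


Input: ggnmbl
Reading characters right to left:
  Position 5: 'l'
  Position 4: 'b'
  Position 3: 'm'
  Position 2: 'n'
  Position 1: 'g'
  Position 0: 'g'
Reversed: lbmngg

lbmngg


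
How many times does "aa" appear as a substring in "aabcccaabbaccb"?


Searching for "aa" in "aabcccaabbaccb"
Scanning each position:
  Position 0: "aa" => MATCH
  Position 1: "ab" => no
  Position 2: "bc" => no
  Position 3: "cc" => no
  Position 4: "cc" => no
  Position 5: "ca" => no
  Position 6: "aa" => MATCH
  Position 7: "ab" => no
  Position 8: "bb" => no
  Position 9: "ba" => no
  Position 10: "ac" => no
  Position 11: "cc" => no
  Position 12: "cb" => no
Total occurrences: 2

2


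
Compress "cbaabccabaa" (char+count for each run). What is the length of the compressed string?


Input: cbaabccabaa
Runs:
  'c' x 1 => "c1"
  'b' x 1 => "b1"
  'a' x 2 => "a2"
  'b' x 1 => "b1"
  'c' x 2 => "c2"
  'a' x 1 => "a1"
  'b' x 1 => "b1"
  'a' x 2 => "a2"
Compressed: "c1b1a2b1c2a1b1a2"
Compressed length: 16

16


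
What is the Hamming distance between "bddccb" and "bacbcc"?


Comparing "bddccb" and "bacbcc" position by position:
  Position 0: 'b' vs 'b' => same
  Position 1: 'd' vs 'a' => differ
  Position 2: 'd' vs 'c' => differ
  Position 3: 'c' vs 'b' => differ
  Position 4: 'c' vs 'c' => same
  Position 5: 'b' vs 'c' => differ
Total differences (Hamming distance): 4

4


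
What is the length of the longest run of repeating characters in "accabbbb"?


Input: "accabbbb"
Scanning for longest run:
  Position 1 ('c'): new char, reset run to 1
  Position 2 ('c'): continues run of 'c', length=2
  Position 3 ('a'): new char, reset run to 1
  Position 4 ('b'): new char, reset run to 1
  Position 5 ('b'): continues run of 'b', length=2
  Position 6 ('b'): continues run of 'b', length=3
  Position 7 ('b'): continues run of 'b', length=4
Longest run: 'b' with length 4

4


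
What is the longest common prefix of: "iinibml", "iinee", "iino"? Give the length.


Words: iinibml, iinee, iino
  Position 0: all 'i' => match
  Position 1: all 'i' => match
  Position 2: all 'n' => match
  Position 3: ('i', 'e', 'o') => mismatch, stop
LCP = "iin" (length 3)

3


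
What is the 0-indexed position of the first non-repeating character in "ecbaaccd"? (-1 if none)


Input: ecbaaccd
Character frequencies:
  'a': 2
  'b': 1
  'c': 3
  'd': 1
  'e': 1
Scanning left to right for freq == 1:
  Position 0 ('e'): unique! => answer = 0

0


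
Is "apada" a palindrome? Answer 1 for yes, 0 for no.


Input: apada
Reversed: adapa
  Compare pos 0 ('a') with pos 4 ('a'): match
  Compare pos 1 ('p') with pos 3 ('d'): MISMATCH
Result: not a palindrome

0


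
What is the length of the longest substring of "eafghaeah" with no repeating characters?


Input: "eafghaeah"
Sliding window (track last position of each char):
  Position 0 ('e'): window [0,0] length 1 -- new best
  Position 1 ('a'): window [0,1] length 2 -- new best
  Position 2 ('f'): window [0,2] length 3 -- new best
  Position 3 ('g'): window [0,3] length 4 -- new best
  Position 4 ('h'): window [0,4] length 5 -- new best
  Position 5 ('a'): repeat (last at 1), move window start to 2
  Position 5 ('a'): window [2,5] length 4
  Position 6 ('e'): window [2,6] length 5
  Position 7 ('a'): repeat (last at 5), move window start to 6
  Position 7 ('a'): window [6,7] length 2
  Position 8 ('h'): window [6,8] length 3
Longest substring with no repeats: "eafgh" with length 5

5


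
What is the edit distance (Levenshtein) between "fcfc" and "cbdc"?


Computing edit distance: "fcfc" -> "cbdc"
DP table:
           c    b    d    c
      0    1    2    3    4
  f   1    1    2    3    4
  c   2    1    2    3    3
  f   3    2    2    3    4
  c   4    3    3    3    3
Edit distance = dp[4][4] = 3

3


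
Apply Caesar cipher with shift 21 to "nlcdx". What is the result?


Caesar cipher: shift "nlcdx" by 21
  'n' (pos 13) + 21 = pos 8 = 'i'
  'l' (pos 11) + 21 = pos 6 = 'g'
  'c' (pos 2) + 21 = pos 23 = 'x'
  'd' (pos 3) + 21 = pos 24 = 'y'
  'x' (pos 23) + 21 = pos 18 = 's'
Result: igxys

igxys


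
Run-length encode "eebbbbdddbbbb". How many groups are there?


Input: eebbbbdddbbbb
Scanning for consecutive runs:
  Group 1: 'e' x 2 (positions 0-1)
  Group 2: 'b' x 4 (positions 2-5)
  Group 3: 'd' x 3 (positions 6-8)
  Group 4: 'b' x 4 (positions 9-12)
Total groups: 4

4


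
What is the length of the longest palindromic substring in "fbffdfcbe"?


Input: "fbffdfcbe"
Checking substrings for palindromes:
  [0:3] "fbf" (len 3) => palindrome
  [3:6] "fdf" (len 3) => palindrome
  [2:4] "ff" (len 2) => palindrome
Longest palindromic substring: "fbf" with length 3

3


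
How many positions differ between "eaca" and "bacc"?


Comparing "eaca" and "bacc" position by position:
  Position 0: 'e' vs 'b' => DIFFER
  Position 1: 'a' vs 'a' => same
  Position 2: 'c' vs 'c' => same
  Position 3: 'a' vs 'c' => DIFFER
Positions that differ: 2

2


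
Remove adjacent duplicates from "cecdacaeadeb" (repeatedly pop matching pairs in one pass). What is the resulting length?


Input: cecdacaeadeb
Stack-based adjacent duplicate removal:
  Read 'c': push. Stack: c
  Read 'e': push. Stack: ce
  Read 'c': push. Stack: cec
  Read 'd': push. Stack: cecd
  Read 'a': push. Stack: cecda
  Read 'c': push. Stack: cecdac
  Read 'a': push. Stack: cecdaca
  Read 'e': push. Stack: cecdacae
  Read 'a': push. Stack: cecdacaea
  Read 'd': push. Stack: cecdacaead
  Read 'e': push. Stack: cecdacaeade
  Read 'b': push. Stack: cecdacaeadeb
Final stack: "cecdacaeadeb" (length 12)

12


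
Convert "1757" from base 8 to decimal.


Input: "1757" in base 8
Positional expansion:
  Digit '1' (value 1) x 8^3 = 512
  Digit '7' (value 7) x 8^2 = 448
  Digit '5' (value 5) x 8^1 = 40
  Digit '7' (value 7) x 8^0 = 7
Sum = 1007

1007


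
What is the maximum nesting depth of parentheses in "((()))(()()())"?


Input: "((()))(()()())"
Tracking depth:
  Position 0 '(': depth becomes 1
  Position 1 '(': depth becomes 2
  Position 2 '(': depth becomes 3
  Position 3 ')': depth becomes 2
  Position 4 ')': depth becomes 1
  Position 5 ')': depth becomes 0
  Position 6 '(': depth becomes 1
  Position 7 '(': depth becomes 2
  Position 8 ')': depth becomes 1
  Position 9 '(': depth becomes 2
  Position 10 ')': depth becomes 1
  Position 11 '(': depth becomes 2
  Position 12 ')': depth becomes 1
  Position 13 ')': depth becomes 0
Maximum depth reached: 3

3


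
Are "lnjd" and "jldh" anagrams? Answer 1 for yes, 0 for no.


Strings: "lnjd", "jldh"
Sorted first:  djln
Sorted second: dhjl
Differ at position 1: 'j' vs 'h' => not anagrams

0


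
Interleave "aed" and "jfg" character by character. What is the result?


Interleaving "aed" and "jfg":
  Position 0: 'a' from first, 'j' from second => "aj"
  Position 1: 'e' from first, 'f' from second => "ef"
  Position 2: 'd' from first, 'g' from second => "dg"
Result: ajefdg

ajefdg


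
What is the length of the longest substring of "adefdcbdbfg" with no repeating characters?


Input: "adefdcbdbfg"
Sliding window (track last position of each char):
  Position 0 ('a'): window [0,0] length 1 -- new best
  Position 1 ('d'): window [0,1] length 2 -- new best
  Position 2 ('e'): window [0,2] length 3 -- new best
  Position 3 ('f'): window [0,3] length 4 -- new best
  Position 4 ('d'): repeat (last at 1), move window start to 2
  Position 4 ('d'): window [2,4] length 3
  Position 5 ('c'): window [2,5] length 4
  Position 6 ('b'): window [2,6] length 5 -- new best
  Position 7 ('d'): repeat (last at 4), move window start to 5
  Position 7 ('d'): window [5,7] length 3
  Position 8 ('b'): repeat (last at 6), move window start to 7
  Position 8 ('b'): window [7,8] length 2
  Position 9 ('f'): window [7,9] length 3
  Position 10 ('g'): window [7,10] length 4
Longest substring with no repeats: "efdcb" with length 5

5


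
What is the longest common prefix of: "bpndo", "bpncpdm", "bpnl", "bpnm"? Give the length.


Words: bpndo, bpncpdm, bpnl, bpnm
  Position 0: all 'b' => match
  Position 1: all 'p' => match
  Position 2: all 'n' => match
  Position 3: ('d', 'c', 'l', 'm') => mismatch, stop
LCP = "bpn" (length 3)

3


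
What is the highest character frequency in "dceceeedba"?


Input: dceceeedba
Character counts:
  'a': 1
  'b': 1
  'c': 2
  'd': 2
  'e': 4
Maximum frequency: 4

4


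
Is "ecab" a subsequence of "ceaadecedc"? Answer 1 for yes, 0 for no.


Check if "ecab" is a subsequence of "ceaadecedc"
Greedy scan:
  Position 0 ('c'): no match needed
  Position 1 ('e'): matches sub[0] = 'e'
  Position 2 ('a'): no match needed
  Position 3 ('a'): no match needed
  Position 4 ('d'): no match needed
  Position 5 ('e'): no match needed
  Position 6 ('c'): matches sub[1] = 'c'
  Position 7 ('e'): no match needed
  Position 8 ('d'): no match needed
  Position 9 ('c'): no match needed
Only matched 2/4 characters => not a subsequence

0
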